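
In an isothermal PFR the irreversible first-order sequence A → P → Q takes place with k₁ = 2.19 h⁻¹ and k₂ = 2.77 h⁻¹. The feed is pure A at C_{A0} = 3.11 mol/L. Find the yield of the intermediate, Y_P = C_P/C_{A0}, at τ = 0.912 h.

Solving the coupled first-order balances gives C_P(τ) = [k₁/(k₂−k₁)]·C_{A0}·(e^(−k₁τ) − e^(−k₂τ)).
e^(−k₁τ) = e^(−2.19×0.912) = e^(−1.997) = 0.1357; e^(−k₂τ) = e^(−2.526) = 0.07996.
C_P = 2.19×3.11/(2.77−2.19) × (0.1357−0.07996) = 11.74×0.05574 = 0.6546 mol/L.
Y_P = C_P/C_{A0} = 0.6546/3.11 = 0.210.

0.210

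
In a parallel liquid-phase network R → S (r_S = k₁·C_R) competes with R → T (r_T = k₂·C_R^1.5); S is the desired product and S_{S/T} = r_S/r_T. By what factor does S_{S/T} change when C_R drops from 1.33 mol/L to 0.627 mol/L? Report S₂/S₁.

1.46

S_{S/T} = (k₁/k₂)·C_R^-0.5, so S₂/S₁ = (C_{R,2}/C_{R,1})^-0.5.
= (0.627/1.33)^(-0.5) = (0.4714)^(-0.5) = 1.46.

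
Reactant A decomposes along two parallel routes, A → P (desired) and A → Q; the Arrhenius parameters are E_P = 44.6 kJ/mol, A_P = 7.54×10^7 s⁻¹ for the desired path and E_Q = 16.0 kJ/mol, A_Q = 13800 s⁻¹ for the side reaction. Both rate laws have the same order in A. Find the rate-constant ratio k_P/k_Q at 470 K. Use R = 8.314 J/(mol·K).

3.62

With equal orders, S_{P/Q} = k_P/k_Q = (A_P/A_Q)·exp[(E_Q−E_P)/(RT)].
(E_Q−E_P)/(RT) = (16.0−44.6)×10³/(8.314×470) = -28600/3908 = -7.319.
k_P/k_Q = (7.54×10^7/13800)·exp(-7.319) = 5464 × 6.628×10^-4 = 3.62.
Since E_P > E_Q, raising the temperature improves selectivity toward P.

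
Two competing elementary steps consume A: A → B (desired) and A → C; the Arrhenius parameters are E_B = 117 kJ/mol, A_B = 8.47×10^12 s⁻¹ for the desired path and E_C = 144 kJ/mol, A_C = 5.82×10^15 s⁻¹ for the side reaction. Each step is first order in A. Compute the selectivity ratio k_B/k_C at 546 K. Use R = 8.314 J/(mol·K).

0.557

With equal orders, S_{B/C} = k_B/k_C = (A_B/A_C)·exp[(E_C−E_B)/(RT)].
(E_C−E_B)/(RT) = (144−117)×10³/(8.314×546) = 27000/4539 = 5.948.
k_B/k_C = (8.47×10^12/5.82×10^15)·exp(5.948) = 0.001455 × 382.9 = 0.557.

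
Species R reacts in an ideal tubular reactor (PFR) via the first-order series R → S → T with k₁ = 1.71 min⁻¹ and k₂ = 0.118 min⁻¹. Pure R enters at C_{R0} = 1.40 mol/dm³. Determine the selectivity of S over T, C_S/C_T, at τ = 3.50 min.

The intermediate concentration in a first-order A→B→C sequence is C_S = k₁C_{R0}(e^(−k₁τ) − e^(−k₂τ))/(k₂−k₁).
e^(−k₁τ) = e^(−1.71×3.50) = e^(−5.985) = 0.002516; e^(−k₂τ) = e^(−0.4130) = 0.6617.
C_S = 1.71×1.40/(0.118−1.71) × (0.002516−0.6617) = (-1.504)×(-0.6591) = 0.9912 mol/dm³.
C_R = C_{R0}e^(−k₁τ) = 0.003523 mol/dm³, so C_T = C_{R0}−C_R−C_S = 0.4053 mol/dm³; C_S/C_T = 2.45.

2.45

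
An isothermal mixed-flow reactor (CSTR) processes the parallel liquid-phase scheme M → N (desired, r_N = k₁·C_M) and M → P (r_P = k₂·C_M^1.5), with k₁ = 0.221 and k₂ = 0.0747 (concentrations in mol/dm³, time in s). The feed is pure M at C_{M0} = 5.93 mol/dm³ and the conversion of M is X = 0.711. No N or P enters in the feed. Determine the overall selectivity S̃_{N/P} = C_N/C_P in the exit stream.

2.26

Exit C_M = C_{M0}(1−X) = 5.93×0.289 = 1.714 mol/dm³.
In a CSTR the entire volume is at exit conditions, so r_N = 0.221×1.714 = 0.3787 and r_P = 0.0747×1.714^1.5 = 0.1676.
Overall selectivity = C_N/C_P = r_Nτ/(r_Pτ) = r_N/r_P = 2.26.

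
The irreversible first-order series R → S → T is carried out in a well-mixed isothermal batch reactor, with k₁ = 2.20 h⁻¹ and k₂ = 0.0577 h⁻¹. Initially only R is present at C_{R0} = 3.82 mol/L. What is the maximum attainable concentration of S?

For a first-order series the maximum intermediate yield is C_{S,max}/C_{R0} = (k₁/k₂)^[k₂/(k₂−k₁)].
= (2.20/0.0577)^(0.0577/(0.0577−2.20)) = (38.13)^(-0.02693) = 0.9066.
C_{S,max} = 0.9066×3.82 = 3.46 mol/L.

3.46 mol/L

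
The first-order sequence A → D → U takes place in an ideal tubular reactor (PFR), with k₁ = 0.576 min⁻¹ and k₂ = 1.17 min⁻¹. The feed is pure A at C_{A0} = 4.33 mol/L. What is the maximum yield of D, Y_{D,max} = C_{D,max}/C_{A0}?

0.248

At the optimum, C_{D,max}/C_{A0} = (k₁/k₂)^[k₂/(k₂−k₁)].
= (0.576/1.17)^(1.17/(1.17−0.576)) = (0.4923)^(1.970) = 0.2476.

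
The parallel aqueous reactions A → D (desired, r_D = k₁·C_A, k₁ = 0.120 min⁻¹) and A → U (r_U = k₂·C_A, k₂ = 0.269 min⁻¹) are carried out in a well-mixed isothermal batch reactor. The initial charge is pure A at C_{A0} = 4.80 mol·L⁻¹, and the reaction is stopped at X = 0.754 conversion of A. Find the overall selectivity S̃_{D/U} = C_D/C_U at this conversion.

0.446

C_A = C_{A0}(1−X) = 1.181 mol·L⁻¹.
Both paths are first order in A, so the instantaneous fraction to D is constant: dC_D/d(−C_A) = k₁/(k₁+k₂) = 0.3085.
C_D = 0.3085·(C_{A0}−C_A) = 0.3085×3.619 = 1.12 mol·L⁻¹.
C_U = (C_{A0}−C_A)−C_D = 2.503 mol·L⁻¹; S̃_{D/U} = 1.116/2.503 = 0.446.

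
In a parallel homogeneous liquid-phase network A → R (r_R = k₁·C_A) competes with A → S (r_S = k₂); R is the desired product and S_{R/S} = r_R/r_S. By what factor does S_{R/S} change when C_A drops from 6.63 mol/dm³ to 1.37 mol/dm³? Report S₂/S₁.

S_{R/S} = (k₁/k₂)·C_A, so S₂/S₁ = (C_{A,2}/C_{A,1}).
= 1.37/6.63 = 0.207.
Selectivity toward R falls as C_A falls — high-concentration operation is favoured.

0.207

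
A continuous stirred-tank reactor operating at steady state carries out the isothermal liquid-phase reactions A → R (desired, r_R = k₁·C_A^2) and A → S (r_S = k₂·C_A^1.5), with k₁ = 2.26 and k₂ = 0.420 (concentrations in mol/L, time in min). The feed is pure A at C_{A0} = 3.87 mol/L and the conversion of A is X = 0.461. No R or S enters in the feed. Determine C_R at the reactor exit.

1.58 mol/L

Exit C_A = C_{A0}(1−X) = 3.87×0.539 = 2.086 mol/L.
A CSTR operates uniformly at the exit composition, giving r_R = 9.833 and r_S = 1.265 (each k·C_A^n at C_A = 2.086).
Fraction of consumed A going to R: r_R/(r_R+r_S) = 0.8860.
C_R = 0.8860·C_{A0}·X = 0.8860×3.87×0.461 = 1.58 mol/L.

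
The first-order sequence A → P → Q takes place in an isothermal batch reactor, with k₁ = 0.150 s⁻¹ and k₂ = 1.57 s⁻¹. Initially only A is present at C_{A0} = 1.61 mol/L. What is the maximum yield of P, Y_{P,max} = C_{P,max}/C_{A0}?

0.0746

Evaluating C_P at t_opt = ln(k₂/k₁)/(k₂−k₁) gives C_{P,max}/C_{A0} = (k₁/k₂)^[k₂/(k₂−k₁)].
= (0.150/1.57)^(1.57/(1.57−0.150)) = (0.09554)^(1.106) = 0.07455.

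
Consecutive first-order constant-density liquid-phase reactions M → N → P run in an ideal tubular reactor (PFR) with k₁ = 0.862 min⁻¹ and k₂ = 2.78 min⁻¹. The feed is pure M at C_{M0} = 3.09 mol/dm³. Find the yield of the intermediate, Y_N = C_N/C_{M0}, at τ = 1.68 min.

Solving the coupled first-order balances gives C_N(τ) = [k₁/(k₂−k₁)]·C_{M0}·(e^(−k₁τ) − e^(−k₂τ)).
e^(−k₁τ) = e^(−0.862×1.68) = e^(−1.448) = 0.2350; e^(−k₂τ) = e^(−4.670) = 0.009369.
C_N = 0.862×3.09/(2.78−0.862) × (0.2350−0.009369) = 1.389×0.2256 = 0.3133 mol/dm³.
Y_N = C_N/C_{M0} = 0.3133/3.09 = 0.101.

0.101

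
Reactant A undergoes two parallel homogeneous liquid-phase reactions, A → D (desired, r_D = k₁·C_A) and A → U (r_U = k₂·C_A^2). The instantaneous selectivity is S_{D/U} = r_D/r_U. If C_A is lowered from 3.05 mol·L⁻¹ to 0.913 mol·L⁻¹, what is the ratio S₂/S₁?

S_{D/U} = (k₁/k₂)·C_A⁻¹, so S₂/S₁ = (C_{A,2}/C_{A,1})⁻¹.
= 3.05/0.913 = 3.34.

3.34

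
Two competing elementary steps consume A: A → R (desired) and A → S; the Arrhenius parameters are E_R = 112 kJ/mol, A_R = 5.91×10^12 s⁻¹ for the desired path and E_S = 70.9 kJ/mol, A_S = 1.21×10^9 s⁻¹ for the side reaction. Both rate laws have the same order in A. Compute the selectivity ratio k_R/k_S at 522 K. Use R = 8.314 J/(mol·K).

0.377

With equal orders, S_{R/S} = k_R/k_S = (A_R/A_S)·exp[(E_S−E_R)/(RT)].
(E_S−E_R)/(RT) = (70.9−112)×10³/(8.314×522) = -41100/4340 = -9.470.
k_R/k_S = (5.91×10^12/1.21×10^9)·exp(-9.470) = 4884 × 7.711×10^-5 = 0.377.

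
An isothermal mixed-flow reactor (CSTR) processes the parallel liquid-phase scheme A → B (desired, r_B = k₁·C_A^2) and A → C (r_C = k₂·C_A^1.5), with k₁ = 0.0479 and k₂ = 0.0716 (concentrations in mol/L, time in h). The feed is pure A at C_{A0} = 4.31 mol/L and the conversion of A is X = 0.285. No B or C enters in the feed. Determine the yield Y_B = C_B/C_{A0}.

0.154

Exit C_A = C_{A0}(1−X) = 4.31×0.715 = 3.082 mol/L.
Rates in a CSTR are evaluated at the outlet concentration: r_B = 0.0479×3.082^2 = 0.4549, r_C = 0.0716×3.082^1.5 = 0.3873.
Fraction of consumed A going to B: r_B/(r_B+r_C) = 0.5401.
C_B = 0.5401·C_{A0}·X = 0.5401×4.31×0.285 = 0.663 mol/L; Y_B = C_B/C_{A0} = 0.154.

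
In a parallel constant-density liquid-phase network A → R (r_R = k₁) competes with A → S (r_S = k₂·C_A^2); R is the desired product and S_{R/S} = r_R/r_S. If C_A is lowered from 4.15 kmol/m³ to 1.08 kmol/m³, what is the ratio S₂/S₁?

14.8

S_{R/S} = (k₁/k₂)·C_A^-2, so S₂/S₁ = (C_{A,2}/C_{A,1})^-2.
= (1.08/4.15)^(-2) = (0.2602)^(-2) = 14.8.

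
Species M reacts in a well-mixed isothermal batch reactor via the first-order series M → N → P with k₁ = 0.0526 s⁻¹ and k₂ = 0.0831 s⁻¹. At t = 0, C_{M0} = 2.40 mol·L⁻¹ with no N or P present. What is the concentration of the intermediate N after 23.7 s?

The intermediate concentration in a first-order A→B→C sequence is C_N = k₁C_{M0}(e^(−k₁t) − e^(−k₂t))/(k₂−k₁).
e^(−k₁t) = e^(−0.0526×23.7) = e^(−1.247) = 0.2875; e^(−k₂t) = e^(−1.969) = 0.1395.
C_N = 0.0526×2.40/(0.0831−0.0526) × (0.2875−0.1395) = 4.139×0.1479 = 0.6123 mol·L⁻¹.

0.612 mol·L⁻¹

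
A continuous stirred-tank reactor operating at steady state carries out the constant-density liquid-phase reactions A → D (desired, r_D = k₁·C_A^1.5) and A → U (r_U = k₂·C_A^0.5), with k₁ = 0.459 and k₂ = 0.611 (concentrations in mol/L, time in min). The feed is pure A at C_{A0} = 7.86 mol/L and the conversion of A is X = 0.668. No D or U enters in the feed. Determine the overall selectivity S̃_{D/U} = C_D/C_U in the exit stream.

1.96

Exit C_A = C_{A0}(1−X) = 7.86×0.332 = 2.610 mol/L.
A CSTR operates uniformly at the exit composition, giving r_D = 1.935 and r_U = 0.9870 (each k·C_A^n at C_A = 2.610).
Overall selectivity = C_D/C_U = r_Dτ/(r_Uτ) = r_D/r_U = 1.96.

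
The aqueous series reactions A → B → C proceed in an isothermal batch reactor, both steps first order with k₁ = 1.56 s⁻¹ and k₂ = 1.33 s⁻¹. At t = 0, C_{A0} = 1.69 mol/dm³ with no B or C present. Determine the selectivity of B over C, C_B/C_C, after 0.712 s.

Solving the coupled first-order balances gives C_B(t) = [k₁/(k₂−k₁)]·C_{A0}·(e^(−k₁t) − e^(−k₂t)).
e^(−k₁t) = e^(−1.56×0.712) = e^(−1.111) = 0.3293; e^(−k₂t) = e^(−0.9470) = 0.3879.
C_B = 1.56×1.69/(1.33−1.56) × (0.3293−0.3879) = (-11.46)×(-0.05860) = 0.6717 mol/dm³.
C_A = C_{A0}e^(−k₁t) = 0.5566 mol/dm³, so C_C = C_{A0}−C_A−C_B = 0.4618 mol/dm³; C_B/C_C = 1.45.

1.45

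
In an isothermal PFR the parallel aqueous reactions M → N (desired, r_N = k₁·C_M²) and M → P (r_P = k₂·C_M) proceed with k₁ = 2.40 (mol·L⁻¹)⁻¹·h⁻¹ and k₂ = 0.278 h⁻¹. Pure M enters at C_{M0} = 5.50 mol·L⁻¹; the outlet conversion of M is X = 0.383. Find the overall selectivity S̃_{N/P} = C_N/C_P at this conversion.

37.7

C_M = C_{M0}(1−X) = 3.393 mol·L⁻¹.
Along a PFR/batch, dC_P/dC_M = −r_P/(r_N+r_P) = −k₂/(k₂+k₁·C_M).
Integrating from C_{M0} to C_M: C_P = (0.278/2.40)·ln[(0.278+2.40·5.50)/(0.278+2.40·3.39)] = 0.1158·ln(13.48/8.422) = 0.05446 mol·L⁻¹.
Then C_N = (C_{M0}−C_M) − C_P = 2.107 − 0.05446 = 2.052 mol·L⁻¹.
S̃_{N/P} = C_N/C_P = 2.052/0.05446 = 37.7.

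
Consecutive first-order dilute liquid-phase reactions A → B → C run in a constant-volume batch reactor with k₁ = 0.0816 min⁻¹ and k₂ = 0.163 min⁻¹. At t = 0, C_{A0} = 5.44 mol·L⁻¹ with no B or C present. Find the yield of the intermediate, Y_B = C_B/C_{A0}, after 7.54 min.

Solving the coupled first-order balances gives C_B(t) = [k₁/(k₂−k₁)]·C_{A0}·(e^(−k₁t) − e^(−k₂t)).
e^(−k₁t) = e^(−0.0816×7.54) = e^(−0.6153) = 0.5405; e^(−k₂t) = e^(−1.229) = 0.2926.
C_B = 0.0816×5.44/(0.163−0.0816) × (0.5405−0.2926) = 5.453×0.2479 = 1.352 mol·L⁻¹.
Y_B = C_B/C_{A0} = 1.352/5.44 = 0.249.

0.249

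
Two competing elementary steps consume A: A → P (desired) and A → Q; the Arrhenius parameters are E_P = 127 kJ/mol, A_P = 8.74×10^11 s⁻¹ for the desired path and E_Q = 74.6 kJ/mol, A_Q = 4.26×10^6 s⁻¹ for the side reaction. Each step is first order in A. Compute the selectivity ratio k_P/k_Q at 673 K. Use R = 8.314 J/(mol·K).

17.6

With equal orders, S_{P/Q} = k_P/k_Q = (A_P/A_Q)·exp[(E_Q−E_P)/(RT)].
(E_Q−E_P)/(RT) = (74.6−127)×10³/(8.314×673) = -52400/5595 = -9.365.
k_P/k_Q = (8.74×10^11/4.26×10^6)·exp(-9.365) = 2.052×10^5 × 8.567×10^-5 = 17.6.
Since E_P > E_Q, raising the temperature improves selectivity toward P.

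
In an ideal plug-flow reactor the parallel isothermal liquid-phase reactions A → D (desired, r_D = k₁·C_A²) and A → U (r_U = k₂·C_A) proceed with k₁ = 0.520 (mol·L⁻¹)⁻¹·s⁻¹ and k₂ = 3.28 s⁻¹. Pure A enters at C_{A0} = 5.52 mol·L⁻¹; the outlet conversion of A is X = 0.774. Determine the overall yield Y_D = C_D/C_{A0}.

0.262

C_A = C_{A0}(1−X) = 1.248 mol·L⁻¹.
Along a PFR/batch, dC_U/dC_A = −r_U/(r_D+r_U) = −k₂/(k₂+k₁·C_A).
Integrating from C_{A0} to C_A: C_U = (3.28/0.520)·ln[(3.28+0.520·5.52)/(3.28+0.520·1.25)] = 6.308·ln(6.150/3.929) = 2.827 mol·L⁻¹.
Then C_D = (C_{A0}−C_A) − C_U = 4.272 − 2.827 = 1.445 mol·L⁻¹.
Y_D = C_D/C_{A0} = 1.445/5.52 = 0.262.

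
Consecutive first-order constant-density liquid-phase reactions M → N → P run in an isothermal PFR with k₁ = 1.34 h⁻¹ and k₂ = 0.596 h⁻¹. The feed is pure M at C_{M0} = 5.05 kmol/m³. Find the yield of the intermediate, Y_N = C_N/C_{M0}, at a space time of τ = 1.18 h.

0.521

Solving the coupled first-order balances gives C_N(τ) = [k₁/(k₂−k₁)]·C_{M0}·(e^(−k₁τ) − e^(−k₂τ)).
e^(−k₁τ) = e^(−1.34×1.18) = e^(−1.581) = 0.2057; e^(−k₂τ) = e^(−0.7033) = 0.4950.
C_N = 1.34×5.05/(0.596−1.34) × (0.2057−0.4950) = (-9.095)×(-0.2892) = 2.631 kmol/m³.
Y_N = C_N/C_{M0} = 2.631/5.05 = 0.521.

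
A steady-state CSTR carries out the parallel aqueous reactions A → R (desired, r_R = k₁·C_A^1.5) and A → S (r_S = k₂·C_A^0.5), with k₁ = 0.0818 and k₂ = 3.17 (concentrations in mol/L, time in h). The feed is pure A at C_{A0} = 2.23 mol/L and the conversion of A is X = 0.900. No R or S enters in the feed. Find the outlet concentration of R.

Exit C_A = C_{A0}(1−X) = 2.23×0.100 = 0.2230 mol/L.
A CSTR operates uniformly at the exit composition, giving r_R = 0.008614 and r_S = 1.497 (each k·C_A^n at C_A = 0.2230).
Fraction of consumed A going to R: r_R/(r_R+r_S) = 0.005721.
C_R = 0.005721·C_{A0}·X = 0.005721×2.23×0.900 = 0.0115 mol/L.

0.0115 mol/L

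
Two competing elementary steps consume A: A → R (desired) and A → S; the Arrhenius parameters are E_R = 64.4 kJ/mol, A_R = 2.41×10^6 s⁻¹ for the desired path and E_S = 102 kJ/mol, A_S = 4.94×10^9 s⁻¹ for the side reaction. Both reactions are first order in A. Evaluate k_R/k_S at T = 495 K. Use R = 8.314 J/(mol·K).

With equal orders, S_{R/S} = k_R/k_S = (A_R/A_S)·exp[(E_S−E_R)/(RT)].
(E_S−E_R)/(RT) = (102−64.4)×10³/(8.314×495) = 37600/4115 = 9.136.
k_R/k_S = (2.41×10^6/4.94×10^9)·exp(9.136) = 4.879×10^-4 × 9287 = 4.53.
Since E_R < E_S, lowering the temperature improves selectivity toward R.

4.53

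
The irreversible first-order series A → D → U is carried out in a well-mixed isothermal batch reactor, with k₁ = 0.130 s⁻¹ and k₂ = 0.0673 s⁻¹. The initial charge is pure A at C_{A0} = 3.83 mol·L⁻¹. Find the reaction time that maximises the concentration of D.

For first-order series the maximum of C_D occurs at t_opt = ln(k₂/k₁)/(k₂−k₁).
= ln(0.0673/0.130)/(0.0673−0.130) = ln(0.5177)/-0.06270 = -0.6584/-0.06270 = 10.5 s.

10.5 s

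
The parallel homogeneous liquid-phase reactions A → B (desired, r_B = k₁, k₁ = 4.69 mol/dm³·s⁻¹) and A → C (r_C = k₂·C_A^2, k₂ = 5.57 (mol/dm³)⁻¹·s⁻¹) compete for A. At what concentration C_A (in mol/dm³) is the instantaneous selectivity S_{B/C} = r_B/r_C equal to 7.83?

S_{B/C} = (k₁/k₂)·C_A^-2 ⇒ C_A = (S·k₂/k₁)^(-0.5).
= (7.83×5.57/4.69)^(-0.5) = (9.299)^(-0.5) = 0.328 mol/dm³.

0.328 mol/dm³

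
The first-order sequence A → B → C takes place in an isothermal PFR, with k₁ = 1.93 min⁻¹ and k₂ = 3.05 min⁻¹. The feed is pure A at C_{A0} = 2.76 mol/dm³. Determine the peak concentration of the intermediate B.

At the optimum, C_{B,max}/C_{A0} = (k₁/k₂)^[k₂/(k₂−k₁)].
= (1.93/3.05)^(3.05/(3.05−1.93)) = (0.6328)^(2.723) = 0.2876.
C_{B,max} = 0.2876×2.76 = 0.794 mol/dm³.

0.794 mol/dm³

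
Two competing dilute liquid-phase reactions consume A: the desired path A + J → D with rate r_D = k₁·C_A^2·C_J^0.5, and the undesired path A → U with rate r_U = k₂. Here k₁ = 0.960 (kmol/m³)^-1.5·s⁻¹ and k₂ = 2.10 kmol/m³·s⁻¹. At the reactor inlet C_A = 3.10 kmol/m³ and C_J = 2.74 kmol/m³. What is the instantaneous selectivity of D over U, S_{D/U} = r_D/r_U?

7.27

S_{D/U} = r_D/r_U = (k₁·C_A^2·C_J^0.5)/(k₂) = (k₁/k₂)·C_A^2·C_J^0.5.
= (0.960×3.100^2×2.740^0.5) / (2.10) = 15.27/2.100 = 7.27.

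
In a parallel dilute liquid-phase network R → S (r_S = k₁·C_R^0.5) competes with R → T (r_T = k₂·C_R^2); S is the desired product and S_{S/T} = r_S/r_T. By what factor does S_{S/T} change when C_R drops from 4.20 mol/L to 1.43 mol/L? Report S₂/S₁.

S_{S/T} = (k₁/k₂)·C_R^-1.5, so S₂/S₁ = (C_{R,2}/C_{R,1})^-1.5.
= (1.43/4.20)^(-1.5) = (0.3405)^(-1.5) = 5.03.
Selectivity toward S rises as C_R falls — low-concentration operation is favoured.

5.03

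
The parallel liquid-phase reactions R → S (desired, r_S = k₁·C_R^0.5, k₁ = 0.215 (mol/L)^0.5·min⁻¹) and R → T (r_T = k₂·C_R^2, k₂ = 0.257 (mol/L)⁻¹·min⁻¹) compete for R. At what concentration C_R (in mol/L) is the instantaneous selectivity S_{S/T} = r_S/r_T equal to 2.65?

0.464 mol/L

S_{S/T} = (k₁/k₂)·C_R^-1.5 ⇒ C_R = (S·k₂/k₁)^(1/(-1.5)).
= (2.65×0.257/0.215)^(-0.6667) = (3.168)^(-0.6667) = 0.464 mol/L.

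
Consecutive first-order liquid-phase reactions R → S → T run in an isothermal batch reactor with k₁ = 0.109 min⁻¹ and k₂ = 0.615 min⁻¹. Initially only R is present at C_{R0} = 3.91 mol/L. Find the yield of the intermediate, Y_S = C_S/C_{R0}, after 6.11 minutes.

Solving the coupled first-order balances gives C_S(t) = [k₁/(k₂−k₁)]·C_{R0}·(e^(−k₁t) − e^(−k₂t)).
e^(−k₁t) = e^(−0.109×6.11) = e^(−0.6660) = 0.5138; e^(−k₂t) = e^(−3.758) = 0.02334.
C_S = 0.109×3.91/(0.615−0.109) × (0.5138−0.02334) = 0.8423×0.4904 = 0.4131 mol/L.
Y_S = C_S/C_{R0} = 0.4131/3.91 = 0.106.

0.106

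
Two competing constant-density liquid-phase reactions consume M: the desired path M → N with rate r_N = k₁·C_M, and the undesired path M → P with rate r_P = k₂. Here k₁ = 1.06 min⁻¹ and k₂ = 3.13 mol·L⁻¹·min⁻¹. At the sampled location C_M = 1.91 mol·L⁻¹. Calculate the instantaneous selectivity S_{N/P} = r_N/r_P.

S_{N/P} = r_N/r_P = (k₁·C_M)/(k₂) = (k₁/k₂)·C_M.
= (1.06×1.910) / (3.13) = 2.025/3.130 = 0.647.

0.647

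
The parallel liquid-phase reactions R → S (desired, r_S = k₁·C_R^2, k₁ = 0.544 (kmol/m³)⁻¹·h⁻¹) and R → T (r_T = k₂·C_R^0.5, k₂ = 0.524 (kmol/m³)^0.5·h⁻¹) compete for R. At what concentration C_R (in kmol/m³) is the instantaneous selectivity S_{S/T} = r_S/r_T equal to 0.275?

S_{S/T} = (k₁/k₂)·C_R^1.5 ⇒ C_R = (S·k₂/k₁)^(1/1.5).
= (0.275×0.524/0.544)^(0.6667) = (0.2649)^(0.6667) = 0.412 kmol/m³.

0.412 kmol/m³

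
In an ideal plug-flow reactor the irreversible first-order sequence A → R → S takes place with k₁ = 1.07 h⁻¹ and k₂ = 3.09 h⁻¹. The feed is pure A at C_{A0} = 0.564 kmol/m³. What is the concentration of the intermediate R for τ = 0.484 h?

0.111 kmol/m³

The intermediate concentration in a first-order A→B→C sequence is C_R = k₁C_{A0}(e^(−k₁τ) − e^(−k₂τ))/(k₂−k₁).
e^(−k₁τ) = e^(−1.07×0.484) = e^(−0.5179) = 0.5958; e^(−k₂τ) = e^(−1.496) = 0.2241.
C_R = 1.07×0.564/(3.09−1.07) × (0.5958−0.2241) = 0.2988×0.3717 = 0.1110 kmol/m³.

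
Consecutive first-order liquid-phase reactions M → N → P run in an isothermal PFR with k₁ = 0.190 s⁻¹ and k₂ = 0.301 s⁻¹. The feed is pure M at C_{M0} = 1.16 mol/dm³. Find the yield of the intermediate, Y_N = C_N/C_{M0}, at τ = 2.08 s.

0.238

For first-order series with pure M initially, C_N(τ) = k₁C_{M0}/(k₂−k₁)·(e^(−k₁τ) − e^(−k₂τ)).
e^(−k₁τ) = e^(−0.190×2.08) = e^(−0.3952) = 0.6735; e^(−k₂τ) = e^(−0.6261) = 0.5347.
C_N = 0.190×1.16/(0.301−0.190) × (0.6735−0.5347) = 1.986×0.1389 = 0.2757 mol/dm³.
Y_N = C_N/C_{M0} = 0.2757/1.16 = 0.238.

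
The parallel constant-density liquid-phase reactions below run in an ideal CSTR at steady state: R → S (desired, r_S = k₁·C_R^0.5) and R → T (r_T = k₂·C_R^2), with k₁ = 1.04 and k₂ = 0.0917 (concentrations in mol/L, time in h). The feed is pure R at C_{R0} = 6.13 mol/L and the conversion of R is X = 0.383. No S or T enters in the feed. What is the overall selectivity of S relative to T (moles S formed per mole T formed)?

1.54

Exit C_R = C_{R0}(1−X) = 6.13×0.617 = 3.782 mol/L.
In a CSTR the entire volume is at exit conditions, so r_S = 1.04×3.782^0.5 = 2.023 and r_T = 0.0917×3.782^2 = 1.312.
Overall selectivity = C_S/C_T = r_Sτ/(r_Tτ) = r_S/r_T = 1.54.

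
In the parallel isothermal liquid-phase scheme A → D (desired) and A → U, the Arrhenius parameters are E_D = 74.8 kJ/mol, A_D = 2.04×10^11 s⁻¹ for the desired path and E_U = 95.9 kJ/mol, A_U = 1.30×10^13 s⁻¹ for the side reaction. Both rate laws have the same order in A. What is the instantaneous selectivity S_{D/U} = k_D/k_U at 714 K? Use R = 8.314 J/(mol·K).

0.549

k_D/k_U = (A_D/A_U)·exp[−(E_D−E_U)/(RT)] = (A_D/A_U)·exp[(E_U−E_D)/(RT)].
(E_U−E_D)/(RT) = (95.9−74.8)×10³/(8.314×714) = 21100/5936 = 3.554.
k_D/k_U = (2.04×10^11/1.30×10^13)·exp(3.554) = 0.01569 × 34.97 = 0.549.
Since E_D < E_U, lowering the temperature improves selectivity toward D.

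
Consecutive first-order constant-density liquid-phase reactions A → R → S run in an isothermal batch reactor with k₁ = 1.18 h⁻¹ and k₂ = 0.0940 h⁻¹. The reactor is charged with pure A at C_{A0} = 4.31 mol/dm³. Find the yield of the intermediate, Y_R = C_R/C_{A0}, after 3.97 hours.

0.738

Solving the coupled first-order balances gives C_R(t) = [k₁/(k₂−k₁)]·C_{A0}·(e^(−k₁t) − e^(−k₂t)).
e^(−k₁t) = e^(−1.18×3.97) = e^(−4.685) = 0.009236; e^(−k₂t) = e^(−0.3732) = 0.6885.
C_R = 1.18×4.31/(0.0940−1.18) × (0.009236−0.6885) = (-4.683)×(-0.6793) = 3.181 mol/dm³.
Y_R = C_R/C_{A0} = 3.181/4.31 = 0.738.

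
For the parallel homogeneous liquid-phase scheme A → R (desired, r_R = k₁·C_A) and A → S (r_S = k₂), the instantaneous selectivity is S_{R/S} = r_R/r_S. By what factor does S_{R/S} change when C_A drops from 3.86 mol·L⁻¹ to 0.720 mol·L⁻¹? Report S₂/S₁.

0.187

S_{R/S} = (k₁/k₂)·C_A, so S₂/S₁ = (C_{A,2}/C_{A,1}).
= 0.720/3.86 = 0.187.
Selectivity toward R falls as C_A falls — high-concentration operation is favoured.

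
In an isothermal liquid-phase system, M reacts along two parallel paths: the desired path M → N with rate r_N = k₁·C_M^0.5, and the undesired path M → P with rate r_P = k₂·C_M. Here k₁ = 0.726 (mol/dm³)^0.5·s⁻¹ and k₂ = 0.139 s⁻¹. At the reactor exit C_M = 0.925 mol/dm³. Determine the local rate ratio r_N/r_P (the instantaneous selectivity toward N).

S_{N/P} = r_N/r_P = (k₁·C_M^0.5)/(k₂·C_M) = (k₁/k₂)·C_M^-0.5.
= (0.726×0.9250^0.5) / (0.139×0.9250) = 0.6982/0.1286 = 5.43.

5.43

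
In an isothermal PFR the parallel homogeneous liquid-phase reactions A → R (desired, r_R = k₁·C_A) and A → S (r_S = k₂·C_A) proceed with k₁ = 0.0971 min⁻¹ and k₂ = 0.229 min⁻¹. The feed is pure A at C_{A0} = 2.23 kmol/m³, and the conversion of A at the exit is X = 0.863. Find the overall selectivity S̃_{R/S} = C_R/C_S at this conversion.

0.424

C_A = C_{A0}(1−X) = 0.3055 kmol/m³.
Both paths are first order in A, so the instantaneous fraction to R is constant: dC_R/d(−C_A) = k₁/(k₁+k₂) = 0.2978.
C_R = 0.2978·(C_{A0}−C_A) = 0.2978×1.924 = 0.573 kmol/m³.
C_S = (C_{A0}−C_A)−C_R = 1.351 kmol/m³; S̃_{R/S} = 0.5730/1.351 = 0.424.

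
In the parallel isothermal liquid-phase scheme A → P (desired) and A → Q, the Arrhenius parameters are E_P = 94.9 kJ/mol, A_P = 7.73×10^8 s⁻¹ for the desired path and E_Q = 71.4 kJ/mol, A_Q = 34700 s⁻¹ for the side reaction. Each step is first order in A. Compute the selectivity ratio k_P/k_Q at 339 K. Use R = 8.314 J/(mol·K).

k_P/k_Q = (A_P/A_Q)·exp[−(E_P−E_Q)/(RT)] = (A_P/A_Q)·exp[(E_Q−E_P)/(RT)].
(E_Q−E_P)/(RT) = (71.4−94.9)×10³/(8.314×339) = -23500/2818 = -8.338.
k_P/k_Q = (7.73×10^8/34700)·exp(-8.338) = 22277 × 2.393×10^-4 = 5.33.

5.33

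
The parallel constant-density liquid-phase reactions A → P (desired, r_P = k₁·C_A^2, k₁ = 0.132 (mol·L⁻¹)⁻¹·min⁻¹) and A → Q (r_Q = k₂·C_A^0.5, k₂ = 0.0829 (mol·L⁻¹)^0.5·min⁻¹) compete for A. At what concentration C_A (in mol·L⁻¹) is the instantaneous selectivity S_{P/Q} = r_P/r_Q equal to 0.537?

0.485 mol·L⁻¹

S_{P/Q} = (k₁/k₂)·C_A^1.5 ⇒ C_A = (S·k₂/k₁)^(1/1.5).
= (0.537×0.0829/0.132)^(0.6667) = (0.3373)^(0.6667) = 0.485 mol·L⁻¹.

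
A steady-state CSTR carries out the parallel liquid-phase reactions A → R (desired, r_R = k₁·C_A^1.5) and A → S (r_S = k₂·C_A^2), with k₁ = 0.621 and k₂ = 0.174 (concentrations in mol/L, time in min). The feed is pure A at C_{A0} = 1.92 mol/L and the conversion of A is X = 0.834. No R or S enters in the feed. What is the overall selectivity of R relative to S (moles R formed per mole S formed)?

6.32

Exit C_A = C_{A0}(1−X) = 1.92×0.166 = 0.3187 mol/L.
In a CSTR the entire volume is at exit conditions, so r_R = 0.621×0.3187^1.5 = 0.1117 and r_S = 0.174×0.3187^2 = 0.01768.
Overall selectivity = C_R/C_S = r_Rτ/(r_Sτ) = r_R/r_S = 6.32.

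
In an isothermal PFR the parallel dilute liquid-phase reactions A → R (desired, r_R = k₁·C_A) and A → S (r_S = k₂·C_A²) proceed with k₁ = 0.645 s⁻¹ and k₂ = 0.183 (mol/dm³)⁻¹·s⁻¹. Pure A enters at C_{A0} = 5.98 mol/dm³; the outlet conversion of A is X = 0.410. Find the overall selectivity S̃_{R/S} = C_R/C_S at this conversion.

C_A = C_{A0}(1−X) = 3.528 mol/dm³.
Along a PFR/batch, dC_R/dC_A = −r_R/(r_R+r_S) = −k₁/(k₁+k₂·C_A).
Integrating from C_{A0} to C_A: C_R = (0.645/0.183)·ln[(0.645+0.183·5.98)/(0.645+0.183·3.53)] = 3.525·ln(1.739/1.291) = 1.052 mol/dm³.
C_S = (C_{A0}−C_A)−C_R = 1.400 mol/dm³; S̃_{R/S} = 1.052/1.400 = 0.751.

0.751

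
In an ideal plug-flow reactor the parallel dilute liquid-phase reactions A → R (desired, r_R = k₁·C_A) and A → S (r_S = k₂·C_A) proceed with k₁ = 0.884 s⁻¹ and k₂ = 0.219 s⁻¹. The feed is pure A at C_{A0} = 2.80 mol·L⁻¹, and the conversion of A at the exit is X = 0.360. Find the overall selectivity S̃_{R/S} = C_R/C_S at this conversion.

C_A = C_{A0}(1−X) = 1.792 mol·L⁻¹.
Both paths are first order in A, so the instantaneous fraction to R is constant: dC_R/d(−C_A) = k₁/(k₁+k₂) = 0.8015.
C_R = 0.8015·(C_{A0}−C_A) = 0.8015×1.008 = 0.808 mol·L⁻¹.
C_S = (C_{A0}−C_A)−C_R = 0.2001 mol·L⁻¹; S̃_{R/S} = 0.8079/0.2001 = 4.04.

4.04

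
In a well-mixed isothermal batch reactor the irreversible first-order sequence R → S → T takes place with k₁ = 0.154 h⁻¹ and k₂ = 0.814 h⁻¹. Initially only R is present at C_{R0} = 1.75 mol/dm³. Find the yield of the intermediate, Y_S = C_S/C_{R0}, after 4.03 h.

0.117

The intermediate concentration in a first-order A→B→C sequence is C_S = k₁C_{R0}(e^(−k₁t) − e^(−k₂t))/(k₂−k₁).
e^(−k₁t) = e^(−0.154×4.03) = e^(−0.6206) = 0.5376; e^(−k₂t) = e^(−3.280) = 0.03761.
C_S = 0.154×1.75/(0.814−0.154) × (0.5376−0.03761) = 0.4083×0.5000 = 0.2042 mol/dm³.
Y_S = C_S/C_{R0} = 0.2042/1.75 = 0.117.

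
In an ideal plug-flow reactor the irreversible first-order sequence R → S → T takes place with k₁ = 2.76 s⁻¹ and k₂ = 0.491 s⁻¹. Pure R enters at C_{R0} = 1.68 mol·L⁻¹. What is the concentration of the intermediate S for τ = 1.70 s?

For first-order series with pure R initially, C_S(τ) = k₁C_{R0}/(k₂−k₁)·(e^(−k₁τ) − e^(−k₂τ)).
e^(−k₁τ) = e^(−2.76×1.70) = e^(−4.692) = 0.009168; e^(−k₂τ) = e^(−0.8347) = 0.4340.
C_S = 2.76×1.68/(0.491−2.76) × (0.009168−0.4340) = (-2.044)×(-0.4248) = 0.8682 mol·L⁻¹.

0.868 mol·L⁻¹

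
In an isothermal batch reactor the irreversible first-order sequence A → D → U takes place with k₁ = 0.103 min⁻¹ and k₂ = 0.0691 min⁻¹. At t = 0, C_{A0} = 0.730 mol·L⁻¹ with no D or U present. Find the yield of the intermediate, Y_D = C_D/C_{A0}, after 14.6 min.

Solving the coupled first-order balances gives C_D(t) = [k₁/(k₂−k₁)]·C_{A0}·(e^(−k₁t) − e^(−k₂t)).
e^(−k₁t) = e^(−0.103×14.6) = e^(−1.504) = 0.2223; e^(−k₂t) = e^(−1.009) = 0.3646.
C_D = 0.103×0.730/(0.0691−0.103) × (0.2223−0.3646) = (-2.218)×(-0.1424) = 0.3157 mol·L⁻¹.
Y_D = C_D/C_{A0} = 0.3157/0.730 = 0.433.

0.433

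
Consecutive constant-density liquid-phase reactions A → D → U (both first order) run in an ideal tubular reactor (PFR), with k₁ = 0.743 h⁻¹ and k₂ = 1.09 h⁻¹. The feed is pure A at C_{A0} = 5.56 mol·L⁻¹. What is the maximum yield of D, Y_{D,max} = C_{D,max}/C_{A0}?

At the optimum, C_{D,max}/C_{A0} = (k₁/k₂)^[k₂/(k₂−k₁)].
= (0.743/1.09)^(1.09/(1.09−0.743)) = (0.6817)^(3.141) = 0.3000.

0.300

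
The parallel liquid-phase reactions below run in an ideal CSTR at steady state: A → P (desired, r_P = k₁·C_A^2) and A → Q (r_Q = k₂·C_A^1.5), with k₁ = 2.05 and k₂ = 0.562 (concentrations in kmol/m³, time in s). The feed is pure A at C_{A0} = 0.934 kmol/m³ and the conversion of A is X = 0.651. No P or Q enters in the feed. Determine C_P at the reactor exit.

Exit C_A = C_{A0}(1−X) = 0.934×0.349 = 0.3260 kmol/m³.
In a CSTR the entire volume is at exit conditions, so r_P = 2.05×0.3260^2 = 0.2178 and r_Q = 0.562×0.3260^1.5 = 0.1046.
Fraction of consumed A going to P: r_P/(r_P+r_Q) = 0.6756.
C_P = 0.6756·C_{A0}·X = 0.6756×0.934×0.651 = 0.411 kmol/m³.

0.411 kmol/m³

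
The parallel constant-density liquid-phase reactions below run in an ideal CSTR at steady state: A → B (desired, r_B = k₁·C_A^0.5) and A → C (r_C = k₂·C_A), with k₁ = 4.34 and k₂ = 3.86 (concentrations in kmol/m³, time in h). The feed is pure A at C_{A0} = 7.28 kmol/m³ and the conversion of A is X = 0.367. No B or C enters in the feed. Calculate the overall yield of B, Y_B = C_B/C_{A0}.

Exit C_A = C_{A0}(1−X) = 7.28×0.633 = 4.608 kmol/m³.
In a CSTR the entire volume is at exit conditions, so r_B = 4.34×4.608^0.5 = 9.317 and r_C = 3.86×4.608 = 17.79.
Fraction of consumed A going to B: r_B/(r_B+r_C) = 0.3437.
C_B = 0.3437·C_{A0}·X = 0.3437×7.28×0.367 = 0.918 kmol/m³; Y_B = C_B/C_{A0} = 0.126.

0.126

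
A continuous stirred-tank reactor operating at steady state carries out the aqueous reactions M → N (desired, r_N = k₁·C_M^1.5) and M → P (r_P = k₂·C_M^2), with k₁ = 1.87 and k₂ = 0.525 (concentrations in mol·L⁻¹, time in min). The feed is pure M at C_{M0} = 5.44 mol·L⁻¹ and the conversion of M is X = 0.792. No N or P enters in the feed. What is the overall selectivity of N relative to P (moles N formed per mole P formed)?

Exit C_M = C_{M0}(1−X) = 5.44×0.208 = 1.132 mol·L⁻¹.
In a CSTR the entire volume is at exit conditions, so r_N = 1.87×1.132^1.5 = 2.251 and r_P = 0.525×1.132^2 = 0.6722.
Overall selectivity = C_N/C_P = r_Nτ/(r_Pτ) = r_N/r_P = 3.35.

3.35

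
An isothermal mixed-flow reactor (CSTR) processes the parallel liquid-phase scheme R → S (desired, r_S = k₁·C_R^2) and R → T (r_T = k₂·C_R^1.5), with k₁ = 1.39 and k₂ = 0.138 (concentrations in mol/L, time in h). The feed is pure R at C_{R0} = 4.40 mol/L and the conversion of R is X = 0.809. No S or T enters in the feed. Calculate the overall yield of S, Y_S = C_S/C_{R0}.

Exit C_R = C_{R0}(1−X) = 4.40×0.191 = 0.8404 mol/L.
In a CSTR the entire volume is at exit conditions, so r_S = 1.39×0.8404^2 = 0.9817 and r_T = 0.138×0.8404^1.5 = 0.1063.
Fraction of consumed R going to S: r_S/(r_S+r_T) = 0.9023.
C_S = 0.9023·C_{R0}·X = 0.9023×4.40×0.809 = 3.21 mol/L; Y_S = C_S/C_{R0} = 0.730.

0.730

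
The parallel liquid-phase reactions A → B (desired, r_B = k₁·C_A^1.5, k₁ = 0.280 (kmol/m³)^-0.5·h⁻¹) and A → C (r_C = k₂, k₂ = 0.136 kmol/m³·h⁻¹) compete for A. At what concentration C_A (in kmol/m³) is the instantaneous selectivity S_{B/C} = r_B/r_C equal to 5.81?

S_{B/C} = (k₁/k₂)·C_A^1.5 ⇒ C_A = (S·k₂/k₁)^(1/1.5).
= (5.81×0.136/0.280)^(0.6667) = (2.822)^(0.6667) = 2.00 kmol/m³.

2.00 kmol/m³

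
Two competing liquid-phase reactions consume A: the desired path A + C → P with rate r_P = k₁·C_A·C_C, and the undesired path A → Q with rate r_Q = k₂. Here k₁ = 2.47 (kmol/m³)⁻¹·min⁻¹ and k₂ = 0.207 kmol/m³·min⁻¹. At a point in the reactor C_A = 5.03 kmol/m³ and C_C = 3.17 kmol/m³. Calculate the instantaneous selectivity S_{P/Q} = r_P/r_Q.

S_{P/Q} = r_P/r_Q = (k₁·C_A·C_C)/(k₂) = (k₁/k₂)·C_A·C_C.
= (2.47×5.030×3.170) / (0.207) = 39.38/0.2070 = 190.

190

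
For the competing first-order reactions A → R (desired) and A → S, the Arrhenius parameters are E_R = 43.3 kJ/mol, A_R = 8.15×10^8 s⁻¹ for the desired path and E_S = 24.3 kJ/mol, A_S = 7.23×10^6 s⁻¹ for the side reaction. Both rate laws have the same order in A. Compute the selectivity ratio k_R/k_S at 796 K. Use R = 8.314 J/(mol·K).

6.39

k_R/k_S = (A_R/A_S)·exp[−(E_R−E_S)/(RT)] = (A_R/A_S)·exp[(E_S−E_R)/(RT)].
(E_S−E_R)/(RT) = (24.3−43.3)×10³/(8.314×796) = -19000/6618 = -2.871.
k_R/k_S = (8.15×10^8/7.23×10^6)·exp(-2.871) = 112.7 × 0.05664 = 6.39.
Since E_R > E_S, raising the temperature improves selectivity toward R.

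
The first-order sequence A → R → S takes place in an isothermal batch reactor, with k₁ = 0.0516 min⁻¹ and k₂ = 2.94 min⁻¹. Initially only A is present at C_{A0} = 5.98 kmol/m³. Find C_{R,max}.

Evaluating C_R at t_opt = ln(k₂/k₁)/(k₂−k₁) gives C_{R,max}/C_{A0} = (k₁/k₂)^[k₂/(k₂−k₁)].
= (0.0516/2.94)^(2.94/(2.94−0.0516)) = (0.01755)^(1.018) = 0.01633.
C_{R,max} = 0.01633×5.98 = 0.0976 kmol/m³.

0.0976 kmol/m³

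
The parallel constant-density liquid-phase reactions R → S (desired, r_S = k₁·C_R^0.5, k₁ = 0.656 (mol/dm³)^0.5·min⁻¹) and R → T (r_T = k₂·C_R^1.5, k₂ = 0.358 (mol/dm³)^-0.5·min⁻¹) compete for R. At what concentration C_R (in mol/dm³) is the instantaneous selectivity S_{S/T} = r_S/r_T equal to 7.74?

S_{S/T} = (k₁/k₂)·C_R⁻¹ ⇒ C_R = (S·k₂/k₁)^(-1).
= (7.74×0.358/0.656)^(-1) = (4.224)^(-1) = 0.237 mol/dm³.

0.237 mol/dm³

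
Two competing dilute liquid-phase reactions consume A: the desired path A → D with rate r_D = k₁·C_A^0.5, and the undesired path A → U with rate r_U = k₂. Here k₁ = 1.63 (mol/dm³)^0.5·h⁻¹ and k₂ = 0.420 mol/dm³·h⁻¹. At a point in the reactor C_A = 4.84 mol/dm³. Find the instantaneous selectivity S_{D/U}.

8.54

S_{D/U} = r_D/r_U = (k₁·C_A^0.5)/(k₂) = (k₁/k₂)·C_A^0.5.
= (1.63×4.840^0.5) / (0.420) = 3.586/0.4200 = 8.54.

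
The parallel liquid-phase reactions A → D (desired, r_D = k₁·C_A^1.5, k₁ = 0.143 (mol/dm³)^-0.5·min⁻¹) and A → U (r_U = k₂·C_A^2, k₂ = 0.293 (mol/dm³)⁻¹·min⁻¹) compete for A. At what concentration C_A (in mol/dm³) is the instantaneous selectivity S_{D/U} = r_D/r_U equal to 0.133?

13.5 mol/dm³

S_{D/U} = (k₁/k₂)·C_A^-0.5 ⇒ C_A = (S·k₂/k₁)^(-2).
= (0.133×0.293/0.143)^(-2) = (0.2725)^(-2) = 13.5 mol/dm³.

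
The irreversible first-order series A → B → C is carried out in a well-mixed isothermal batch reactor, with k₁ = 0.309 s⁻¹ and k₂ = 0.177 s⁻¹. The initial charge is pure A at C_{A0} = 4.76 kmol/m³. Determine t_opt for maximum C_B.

4.22 s

For first-order series the maximum of C_B occurs at t_opt = ln(k₂/k₁)/(k₂−k₁).
= ln(0.177/0.309)/(0.177−0.309) = ln(0.5728)/-0.1320 = -0.5572/-0.1320 = 4.22 s.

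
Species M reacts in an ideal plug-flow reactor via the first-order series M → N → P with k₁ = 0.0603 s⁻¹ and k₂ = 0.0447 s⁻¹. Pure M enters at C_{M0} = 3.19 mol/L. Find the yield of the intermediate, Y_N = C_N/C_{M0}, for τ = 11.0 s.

For first-order series with pure M initially, C_N(τ) = k₁C_{M0}/(k₂−k₁)·(e^(−k₁τ) − e^(−k₂τ)).
e^(−k₁τ) = e^(−0.0603×11.0) = e^(−0.6633) = 0.5151; e^(−k₂τ) = e^(−0.4917) = 0.6116.
C_N = 0.0603×3.19/(0.0447−0.0603) × (0.5151−0.6116) = (-12.33)×(-0.09644) = 1.189 mol/L.
Y_N = C_N/C_{M0} = 1.189/3.19 = 0.373.

0.373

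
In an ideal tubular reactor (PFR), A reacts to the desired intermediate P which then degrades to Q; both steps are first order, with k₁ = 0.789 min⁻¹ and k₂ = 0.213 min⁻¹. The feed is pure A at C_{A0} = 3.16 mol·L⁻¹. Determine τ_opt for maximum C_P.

The intermediate peaks when r₁ = r₂, i.e. k₁e^(−k₁τ) = k₂e^(−k₂τ), giving τ_opt = ln(k₂/k₁)/(k₂−k₁).
= ln(0.213/0.789)/(0.213−0.789) = ln(0.2700)/-0.5760 = -1.309/-0.5760 = 2.27 min.

2.27 min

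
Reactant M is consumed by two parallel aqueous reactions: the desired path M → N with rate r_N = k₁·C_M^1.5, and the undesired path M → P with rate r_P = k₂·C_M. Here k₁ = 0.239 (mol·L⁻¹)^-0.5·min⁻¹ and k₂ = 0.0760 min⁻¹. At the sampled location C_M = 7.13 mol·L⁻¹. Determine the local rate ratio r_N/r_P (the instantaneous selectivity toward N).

S_{N/P} = r_N/r_P = (k₁·C_M^1.5)/(k₂·C_M) = (k₁/k₂)·C_M^0.5.
= (0.239×7.130^1.5) / (0.0760×7.130) = 4.550/0.5419 = 8.40.

8.40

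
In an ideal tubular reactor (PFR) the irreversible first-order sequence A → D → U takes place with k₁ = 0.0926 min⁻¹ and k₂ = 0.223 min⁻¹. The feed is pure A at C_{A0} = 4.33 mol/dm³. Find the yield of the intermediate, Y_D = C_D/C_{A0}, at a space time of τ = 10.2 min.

0.203

For first-order series with pure A initially, C_D(τ) = k₁C_{A0}/(k₂−k₁)·(e^(−k₁τ) − e^(−k₂τ)).
e^(−k₁τ) = e^(−0.0926×10.2) = e^(−0.9445) = 0.3889; e^(−k₂τ) = e^(−2.275) = 0.1028.
C_D = 0.0926×4.33/(0.223−0.0926) × (0.3889−0.1028) = 3.075×0.2860 = 0.8795 mol/dm³.
Y_D = C_D/C_{A0} = 0.8795/4.33 = 0.203.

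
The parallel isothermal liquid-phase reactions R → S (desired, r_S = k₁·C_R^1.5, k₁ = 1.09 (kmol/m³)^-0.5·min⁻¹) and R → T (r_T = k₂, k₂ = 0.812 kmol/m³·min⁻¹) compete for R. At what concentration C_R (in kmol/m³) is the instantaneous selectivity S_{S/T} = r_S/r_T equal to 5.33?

2.51 kmol/m³

S_{S/T} = (k₁/k₂)·C_R^1.5 ⇒ C_R = (S·k₂/k₁)^(1/1.5).
= (5.33×0.812/1.09)^(0.6667) = (3.971)^(0.6667) = 2.51 kmol/m³.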